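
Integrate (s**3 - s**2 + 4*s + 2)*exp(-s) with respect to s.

Use integration by parts with u = s**3 - s**2 + 4*s + 2, dv = exp(-s) ds, so v = -exp(-s).
Apply parts 3 times (tabular method): alternate signs, differentiate u down to 0, integrate dv up.

(-s**3 - 2*s**2 - 8*s - 10)*exp(-s) + C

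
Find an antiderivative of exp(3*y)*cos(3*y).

Let I denote the integral. Integrate by parts with u = cos(3*y), dv = exp(3*y) dy, so v = exp(3*y)/3: I = exp(3*y)*cos(3*y)/3 + ∫ exp(3*y)*sin(3*y) dy.
Apply parts again with u = sin(3*y), dv = exp(3*y) dy: ∫ exp(3*y)*sin(3*y) dy = exp(3*y)*sin(3*y)/3 − I. Substituting back brings back I: I = exp(3*y)*sin(3*y)/3 + exp(3*y)*cos(3*y)/3 − I.
Solving for I: (1 + 1)·I equals the remaining terms, so I = (1/2)·(exp(3*y)*sin(3*y)/3 + exp(3*y)*cos(3*y)/3).

exp(3*y)*sin(3*y)/6 + exp(3*y)*cos(3*y)/6 + C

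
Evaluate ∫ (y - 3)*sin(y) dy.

-y*cos(y) + sin(y) + 3*cos(y) + C

Use integration by parts with u = y - 3, dv = sin(y) dy, so v = -cos(y).
Apply parts 1 times (tabular method): alternate signs, differentiate u down to 0, integrate dv up.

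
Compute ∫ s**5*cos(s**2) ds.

s**4*sin(s**2)/2 + s**2*cos(s**2) - sin(s**2) + C

Let u = s², du = 2s ds; rewrite as (1/2)∫ u^2·cos(1u) du.
Now integrate by parts 2 times.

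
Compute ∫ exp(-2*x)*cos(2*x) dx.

Let I denote the integral. Integrate by parts with u = cos(2*x), dv = exp(-2*x) dx, so v = -exp(-2*x)/2: I = -exp(-2*x)*cos(2*x)/2 − ∫ exp(-2*x)*sin(2*x) dx.
Apply parts again with u = sin(2*x), dv = exp(-2*x) dx: ∫ exp(-2*x)*sin(2*x) dx = -exp(-2*x)*sin(2*x)/2 + I. Substituting back brings back I: I = exp(-2*x)*sin(2*x)/2 - exp(-2*x)*cos(2*x)/2 − I.
Solving for I: (1 + 1)·I equals the remaining terms, so I = (1/2)·(exp(-2*x)*sin(2*x)/2 - exp(-2*x)*cos(2*x)/2).

exp(-2*x)*sin(2*x)/4 - exp(-2*x)*cos(2*x)/4 + C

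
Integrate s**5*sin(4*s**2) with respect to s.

-s**4*cos(4*s**2)/8 + s**2*sin(4*s**2)/16 + cos(4*s**2)/64 + C

Let u = s², du = 2s ds; rewrite as (1/2)∫ u^2·sin(4u) du.
Now integrate by parts 2 times.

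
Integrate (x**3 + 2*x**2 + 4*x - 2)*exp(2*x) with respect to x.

Use integration by parts with u = x**3 + 2*x**2 + 4*x - 2, dv = exp(2*x) dx, so v = exp(2*x)/2.
Apply parts 3 times (tabular method): alternate signs, differentiate u down to 0, integrate dv up.

(4*x**3 + 2*x**2 + 14*x - 15)*exp(2*x)/8 + C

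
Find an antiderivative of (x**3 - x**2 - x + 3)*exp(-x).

(-x**3 - 2*x**2 - 3*x - 6)*exp(-x) + C

Use integration by parts with u = x**3 - x**2 - x + 3, dv = exp(-x) dx, so v = -exp(-x).
Apply parts 3 times (tabular method): alternate signs, differentiate u down to 0, integrate dv up.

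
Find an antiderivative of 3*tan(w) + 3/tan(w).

3*log(tan(w)) + C

Let u = tan(w), so du = (tan(w)**2 + 1) dw.
Rewriting, the integral becomes 3·∫ 1/u du = 3·log(u).
Substituting back, u = tan(w).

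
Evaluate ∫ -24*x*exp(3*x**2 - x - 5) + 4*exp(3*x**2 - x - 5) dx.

Let u = 3*x**2 - x - 5, so du = (6*x - 1) dx.
Rewriting, the integral becomes -4·∫ e^u du = -4·e^u.
Substituting back, u = 3*x**2 - x - 5.

-4*exp(3*x**2 - x - 5) + C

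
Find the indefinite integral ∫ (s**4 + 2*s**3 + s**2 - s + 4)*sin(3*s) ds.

Use integration by parts with u = s**4 + 2*s**3 + s**2 - s + 4, dv = sin(3*s) ds, so v = -cos(3*s)/3.
Apply parts 4 times (tabular method): alternate signs, differentiate u down to 0, integrate dv up.

-s**4*cos(3*s)/3 + 4*s**3*sin(3*s)/9 - 2*s**3*cos(3*s)/3 + 2*s**2*sin(3*s)/3 + s**2*cos(3*s)/9 - 2*s*sin(3*s)/27 + 7*s*cos(3*s)/9 - 7*sin(3*s)/27 - 110*cos(3*s)/81 + C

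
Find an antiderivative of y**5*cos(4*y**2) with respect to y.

y**4*sin(4*y**2)/8 + y**2*cos(4*y**2)/16 - sin(4*y**2)/64 + C

Let u = y², du = 2y dy; rewrite as (1/2)∫ u^2·cos(4u) du.
Now integrate by parts 2 times.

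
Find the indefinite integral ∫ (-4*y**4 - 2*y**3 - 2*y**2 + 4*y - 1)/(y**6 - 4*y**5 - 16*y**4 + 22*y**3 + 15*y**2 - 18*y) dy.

Factor the denominator: y*(y - 6)*(y - 1)**2*(y + 1)*(y + 3).
Partial-fraction decomposition: 301/(864*(y + 3)) - 9/(56*(y + 1)) + 57/(160*(y - 1)) + 1/(8*(y - 1)**2) - 1133/(1890*(y - 6)) + 1/(18*y).
Integrate each term; A/(y−a) gives A·log|y−a|; A/(y−a)² gives −A/(y−a).

log(y)/18 - 1133*log(y - 6)/1890 + 57*log(y - 1)/160 - 9*log(y + 1)/56 + 301*log(y + 3)/864 - 1/(8*y - 8) + C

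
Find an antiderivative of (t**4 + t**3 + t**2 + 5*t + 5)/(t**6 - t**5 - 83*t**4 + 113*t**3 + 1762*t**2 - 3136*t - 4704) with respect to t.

2833*log(t - 7)/13104 - 97751*log(t - 4)/544500 - log(t + 1)/6000 + 1091*log(t + 6)/6500 - 2077*log(t + 7)/10164 + 361/(1650*t - 6600) + C

Factor the denominator: (t - 7)*(t - 4)**2*(t + 1)*(t + 6)*(t + 7).
Partial-fraction decomposition: -2077/(10164*(t + 7)) + 1091/(6500*(t + 6)) - 1/(6000*(t + 1)) - 97751/(544500*(t - 4)) - 361/(1650*(t - 4)**2) + 2833/(13104*(t - 7)).
Integrate each term; A/(t−a) gives A·log|t−a|; A/(t−a)² gives −A/(t−a).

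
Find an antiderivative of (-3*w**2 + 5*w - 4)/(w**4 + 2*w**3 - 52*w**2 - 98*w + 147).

-29*log(w - 7)/210 + log(w - 1)/96 - 23*log(w + 3)/80 + 93*log(w + 7)/224 + C

Factor the denominator: (w - 7)*(w - 1)*(w + 3)*(w + 7).
Partial-fraction decomposition: 93/(224*(w + 7)) - 23/(80*(w + 3)) + 1/(96*(w - 1)) - 29/(210*(w - 7)).
Integrate each term: A/(w−a) contributes A·log|w−a|.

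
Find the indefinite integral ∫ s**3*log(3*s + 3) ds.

s**4*log(3*s + 3)/4 - s**4/16 + s**3/12 - s**2/8 + s/4 - log(s + 1)/4 + C

Use integration by parts with u = log(3*s + 3), dv = s**3 ds.
Then du = 3/(3*s + 3) ds and v = s**4/4.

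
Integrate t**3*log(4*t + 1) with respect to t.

Use integration by parts with u = log(4*t + 1), dv = t**3 dt.
Then du = 4/(4*t + 1) dt and v = t**4/4.

t**4*log(4*t + 1)/4 - t**4/16 + t**3/48 - t**2/128 + t/256 - log(4*t + 1)/1024 + C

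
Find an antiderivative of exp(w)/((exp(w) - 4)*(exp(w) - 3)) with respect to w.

log(exp(w) - 4) - log(exp(w) - 3) + C

Let u = e^w, du = e^w dw.
The integral becomes ∫ du/((u-3)(u-4)); decompose into partial fractions.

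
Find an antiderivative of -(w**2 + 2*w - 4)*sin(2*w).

Use integration by parts with u = w**2 + 2*w - 4, dv = -sin(2*w) dw, so v = cos(2*w)/2.
Apply parts 2 times (tabular method): alternate signs, differentiate u down to 0, integrate dv up.

w**2*cos(2*w)/2 - w*sin(2*w)/2 + w*cos(2*w) - sin(2*w)/2 - 9*cos(2*w)/4 + C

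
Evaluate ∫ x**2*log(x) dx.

x**3*log(x)/3 - x**3/9 + C

Use integration by parts with u = log(x), dv = x**2 dx.
Then du = 1/x dx and v = x**3/3.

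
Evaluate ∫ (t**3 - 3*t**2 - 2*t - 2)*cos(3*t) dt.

t**3*sin(3*t)/3 - t**2*sin(3*t) + t**2*cos(3*t)/3 - 8*t*sin(3*t)/9 - 2*t*cos(3*t)/3 - 4*sin(3*t)/9 - 8*cos(3*t)/27 + C

Use integration by parts with u = t**3 - 3*t**2 - 2*t - 2, dv = cos(3*t) dt, so v = sin(3*t)/3.
Apply parts 3 times (tabular method): alternate signs, differentiate u down to 0, integrate dv up.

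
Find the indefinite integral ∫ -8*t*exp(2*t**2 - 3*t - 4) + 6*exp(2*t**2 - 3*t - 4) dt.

-2*exp(2*t**2 - 3*t - 4) + C

Let u = 2*t**2 - 3*t - 4, so du = (4*t - 3) dt.
Rewriting, the integral becomes -2·∫ e^u du = -2·e^u.
Substituting back, u = 2*t**2 - 3*t - 4.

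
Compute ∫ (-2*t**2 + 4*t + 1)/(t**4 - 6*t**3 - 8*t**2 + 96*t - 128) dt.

-21*log(t - 4)/128 + log(t - 2)/24 + 47*log(t + 4)/384 + 15/(16*t - 64) + C

Factor the denominator: (t - 4)**2*(t - 2)*(t + 4).
Partial-fraction decomposition: 47/(384*(t + 4)) + 1/(24*(t - 2)) - 21/(128*(t - 4)) - 15/(16*(t - 4)**2).
Integrate each term; A/(t−a) gives A·log|t−a|; A/(t−a)² gives −A/(t−a).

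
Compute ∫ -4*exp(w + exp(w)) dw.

Let u = exp(w), so du = (exp(w)) dw.
Rewriting, the integral becomes -4·∫ e^u du = -4·e^u.
Substituting back, u = exp(w).

-4*exp(exp(w)) + C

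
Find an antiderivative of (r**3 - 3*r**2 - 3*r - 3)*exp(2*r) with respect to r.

(4*r**3 - 18*r**2 + 6*r - 15)*exp(2*r)/8 + C

Use integration by parts with u = r**3 - 3*r**2 - 3*r - 3, dv = exp(2*r) dr, so v = exp(2*r)/2.
Apply parts 3 times (tabular method): alternate signs, differentiate u down to 0, integrate dv up.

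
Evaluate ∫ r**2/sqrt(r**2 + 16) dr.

r*sqrt(r**2 + 16)/2 - 8*log(r + sqrt(r**2 + 16)) + C

Substitute r = 4·tan(θ), so dr = 4·sec(θ)^2 dθ and the radical becomes sqrt(r**2 + 16) = 4·sec(θ) by the Pythagorean identity.
Integrate the resulting trig expression in θ, then back-substitute tan(θ) = r/4, sec(θ) = sqrt(r**2 + 16)/4 (absorbing any constant into C).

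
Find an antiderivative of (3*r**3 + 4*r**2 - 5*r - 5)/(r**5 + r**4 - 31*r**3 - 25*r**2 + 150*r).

-log(r)/30 + 89*log(r - 5)/240 - 5*log(r - 2)/42 + 7*log(r + 3)/48 - 51*log(r + 5)/140 + C

Factor the denominator: r*(r - 5)*(r - 2)*(r + 3)*(r + 5).
Partial-fraction decomposition: -51/(140*(r + 5)) + 7/(48*(r + 3)) - 5/(42*(r - 2)) + 89/(240*(r - 5)) - 1/(30*r).
Integrate each term: A/(r−a) contributes A·log|r−a|.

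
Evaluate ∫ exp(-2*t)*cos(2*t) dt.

Let I denote the integral. Integrate by parts with u = cos(2*t), dv = exp(-2*t) dt, so v = -exp(-2*t)/2: I = -exp(-2*t)*cos(2*t)/2 − ∫ exp(-2*t)*sin(2*t) dt.
Apply parts again with u = sin(2*t), dv = exp(-2*t) dt: ∫ exp(-2*t)*sin(2*t) dt = -exp(-2*t)*sin(2*t)/2 + I. Substituting back brings back I: I = exp(-2*t)*sin(2*t)/2 - exp(-2*t)*cos(2*t)/2 − I.
Solving for I: (1 + 1)·I equals the remaining terms, so I = (1/2)·(exp(-2*t)*sin(2*t)/2 - exp(-2*t)*cos(2*t)/2).

exp(-2*t)*sin(2*t)/4 - exp(-2*t)*cos(2*t)/4 + C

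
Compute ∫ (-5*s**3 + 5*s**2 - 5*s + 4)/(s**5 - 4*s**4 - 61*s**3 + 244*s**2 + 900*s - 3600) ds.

-463*log(s - 6)/132 + 521*log(s - 5)/110 - 64*log(s - 4)/45 - 779*log(s + 5)/990 + 647*log(s + 6)/660 + C

Factor the denominator: (s - 6)*(s - 5)*(s - 4)*(s + 5)*(s + 6).
Partial-fraction decomposition: 647/(660*(s + 6)) - 779/(990*(s + 5)) - 64/(45*(s - 4)) + 521/(110*(s - 5)) - 463/(132*(s - 6)).
Integrate each term: A/(s−a) contributes A·log|s−a|.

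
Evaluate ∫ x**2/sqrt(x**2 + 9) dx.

x*sqrt(x**2 + 9)/2 - 9*log(x + sqrt(x**2 + 9))/2 + C

Substitute x = 3·tan(θ), so dx = 3·sec(θ)^2 dθ and the radical becomes sqrt(x**2 + 9) = 3·sec(θ) by the Pythagorean identity.
Integrate the resulting trig expression in θ, then back-substitute tan(θ) = x/3, sec(θ) = sqrt(x**2 + 9)/3 (absorbing any constant into C).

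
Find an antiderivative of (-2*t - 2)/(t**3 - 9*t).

Factor the denominator: t*(t - 3)*(t + 3).
Partial-fraction decomposition: 2/(9*(t + 3)) - 4/(9*(t - 3)) + 2/(9*t).
Integrate each term: A/(t−a) contributes A·log|t−a|.

-4*log(t - 3)/9 + 2*log(t**2 + 3*t)/9 + C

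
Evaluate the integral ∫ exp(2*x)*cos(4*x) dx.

exp(2*x)*sin(4*x)/5 + exp(2*x)*cos(4*x)/10 + C

Let I denote the integral. Integrate by parts with u = cos(4*x), dv = exp(2*x) dx, so v = exp(2*x)/2: I = exp(2*x)*cos(4*x)/2 + 2·∫ exp(2*x)*sin(4*x) dx.
Apply parts again with u = sin(4*x), dv = exp(2*x) dx: ∫ exp(2*x)*sin(4*x) dx = exp(2*x)*sin(4*x)/2 − 2·I. Substituting back brings back I: I = exp(2*x)*sin(4*x) + exp(2*x)*cos(4*x)/2 − 4·I.
Solving for I: (1 + 4)·I equals the remaining terms, so I = (1/5)·(exp(2*x)*sin(4*x) + exp(2*x)*cos(4*x)/2).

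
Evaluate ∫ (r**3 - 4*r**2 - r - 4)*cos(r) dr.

r**3*sin(r) - 4*r**2*sin(r) + 3*r**2*cos(r) - 7*r*sin(r) - 8*r*cos(r) + 4*sin(r) - 7*cos(r) + C

Use integration by parts with u = r**3 - 4*r**2 - r - 4, dv = cos(r) dr, so v = sin(r).
Apply parts 3 times (tabular method): alternate signs, differentiate u down to 0, integrate dv up.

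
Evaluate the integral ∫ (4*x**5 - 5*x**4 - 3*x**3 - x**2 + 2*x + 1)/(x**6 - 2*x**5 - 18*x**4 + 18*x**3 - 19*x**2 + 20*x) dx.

4493*log(x - 5)/2340 + 5207*log(x + 4)/3060 + 123*log(x**2 + 1)/884 + log(x**2 - x)/20 + 69*atan(x)/442 + C

Factor the denominator: x*(x - 5)*(x - 1)*(x + 4)*(x**2 + 1).
Partial-fraction decomposition: 3*(41*x + 23)/(442*(x**2 + 1)) + 5207/(3060*(x + 4)) + 1/(20*(x - 1)) + 4493/(2340*(x - 5)) + 1/(20*x).
Integrate each term; A/(x−a) gives A·log|x−a|; the (Bx+D)/(x²+p²) term gives a log and an atan.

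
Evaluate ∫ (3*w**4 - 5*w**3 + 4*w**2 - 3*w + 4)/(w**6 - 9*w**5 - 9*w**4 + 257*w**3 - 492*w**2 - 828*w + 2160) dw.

1469*log(w - 6)/792 - 14*log(w - 4)/3 + 42019*log(w - 3)/14400 + 19*log(w + 2)/600 - 97*log(w + 5)/704 - 139/(120*w - 360) + C

Factor the denominator: (w - 6)*(w - 4)*(w - 3)**2*(w + 2)*(w + 5).
Partial-fraction decomposition: -97/(704*(w + 5)) + 19/(600*(w + 2)) + 42019/(14400*(w - 3)) + 139/(120*(w - 3)**2) - 14/(3*(w - 4)) + 1469/(792*(w - 6)).
Integrate each term; A/(w−a) gives A·log|w−a|; A/(w−a)² gives −A/(w−a).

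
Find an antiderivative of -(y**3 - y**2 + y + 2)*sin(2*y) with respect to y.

Use integration by parts with u = y**3 - y**2 + y + 2, dv = -sin(2*y) dy, so v = cos(2*y)/2.
Apply parts 3 times (tabular method): alternate signs, differentiate u down to 0, integrate dv up.

y**3*cos(2*y)/2 - 3*y**2*sin(2*y)/4 - y**2*cos(2*y)/2 + y*sin(2*y)/2 - y*cos(2*y)/4 + sin(2*y)/8 + 5*cos(2*y)/4 + C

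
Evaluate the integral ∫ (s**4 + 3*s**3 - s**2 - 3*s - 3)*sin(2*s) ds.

-s**4*cos(2*s)/2 + s**3*sin(2*s) - 3*s**3*cos(2*s)/2 + 9*s**2*sin(2*s)/4 + 2*s**2*cos(2*s) - 2*s*sin(2*s) + 15*s*cos(2*s)/4 - 15*sin(2*s)/8 + cos(2*s)/2 + C

Use integration by parts with u = s**4 + 3*s**3 - s**2 - 3*s - 3, dv = sin(2*s) ds, so v = -cos(2*s)/2.
Apply parts 4 times (tabular method): alternate signs, differentiate u down to 0, integrate dv up.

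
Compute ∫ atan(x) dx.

x*atan(x) - log(x**2 + 1)/2 + C

Use integration by parts with u = arctan(x), dv = dx.
Then du = 1/(x**2 + 1) dx.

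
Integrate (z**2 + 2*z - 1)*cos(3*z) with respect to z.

Use integration by parts with u = z**2 + 2*z - 1, dv = cos(3*z) dz, so v = sin(3*z)/3.
Apply parts 2 times (tabular method): alternate signs, differentiate u down to 0, integrate dv up.

z**2*sin(3*z)/3 + 2*z*sin(3*z)/3 + 2*z*cos(3*z)/9 - 11*sin(3*z)/27 + 2*cos(3*z)/9 + C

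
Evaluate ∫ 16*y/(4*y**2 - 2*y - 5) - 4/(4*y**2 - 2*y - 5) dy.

Let u = 4*y**2 - 2*y - 5, so du = (8*y - 2) dy.
Rewriting, the integral becomes 2·∫ 1/u du = 2·log(u).
Substituting back, u = 4*y**2 - 2*y - 5.

2*log(4*y**2 - 2*y - 5) + C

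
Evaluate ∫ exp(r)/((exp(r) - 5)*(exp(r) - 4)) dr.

Let u = e^r, du = e^r dr.
The integral becomes ∫ du/((u-4)(u-5)); decompose into partial fractions.

log(exp(r) - 5) - log(exp(r) - 4) + C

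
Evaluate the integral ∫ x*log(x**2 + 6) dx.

x**2*log(x**2 + 6)/2 - x**2/2 + 3*log(x**2 + 6) + C

Let u = x**2 + 6, so du = (2*x) dx.
The integral becomes (1/2)·∫ log(u) du; integrate by parts with u′=log(u), dv′=du.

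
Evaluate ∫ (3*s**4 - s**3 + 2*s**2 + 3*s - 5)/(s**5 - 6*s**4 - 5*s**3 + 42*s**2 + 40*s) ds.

-log(s)/8 + 181*log(s - 5)/21 - 743*log(s - 4)/120 + log(s + 1)/15 + 53*log(s + 2)/84 + C

Factor the denominator: s*(s - 5)*(s - 4)*(s + 1)*(s + 2).
Partial-fraction decomposition: 53/(84*(s + 2)) + 1/(15*(s + 1)) - 743/(120*(s - 4)) + 181/(21*(s - 5)) - 1/(8*s).
Integrate each term: A/(s−a) contributes A·log|s−a|.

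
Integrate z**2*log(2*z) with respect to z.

z**3*(log(z) + log(2))/3 - z**3/9 + C

Use integration by parts with u = log(2*z), dv = z**2 dz.
Then du = 1/z dz and v = z**3/3.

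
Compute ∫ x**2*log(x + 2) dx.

Use integration by parts with u = log(x + 2), dv = x**2 dx.
Then du = 1/(x + 2) dx and v = x**3/3.

x**3*log(x + 2)/3 - x**3/9 + x**2/3 - 4*x/3 + 8*log(x + 2)/3 + C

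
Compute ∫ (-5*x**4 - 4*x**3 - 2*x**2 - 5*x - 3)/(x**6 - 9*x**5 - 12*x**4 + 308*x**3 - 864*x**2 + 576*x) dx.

-log(x)/192 - 2483*log(x - 6)/480 + 72079*log(x - 4)/14400 + 19*log(x - 1)/315 + 629*log(x + 6)/5600 - 1591/(240*x - 960) + C

Factor the denominator: x*(x - 6)*(x - 4)**2*(x - 1)*(x + 6).
Partial-fraction decomposition: 629/(5600*(x + 6)) + 19/(315*(x - 1)) + 72079/(14400*(x - 4)) + 1591/(240*(x - 4)**2) - 2483/(480*(x - 6)) - 1/(192*x).
Integrate each term; A/(x−a) gives A·log|x−a|; A/(x−a)² gives −A/(x−a).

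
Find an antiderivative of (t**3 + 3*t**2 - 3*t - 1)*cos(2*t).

Use integration by parts with u = t**3 + 3*t**2 - 3*t - 1, dv = cos(2*t) dt, so v = sin(2*t)/2.
Apply parts 3 times (tabular method): alternate signs, differentiate u down to 0, integrate dv up.

t**3*sin(2*t)/2 + 3*t**2*sin(2*t)/2 + 3*t**2*cos(2*t)/4 - 9*t*sin(2*t)/4 + 3*t*cos(2*t)/2 - 5*sin(2*t)/4 - 9*cos(2*t)/8 + C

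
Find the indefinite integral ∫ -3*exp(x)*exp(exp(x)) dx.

-3*exp(exp(x)) + C

Let u = exp(x), so du = (exp(x)) dx.
Rewriting, the integral becomes -3·∫ e^u du = -3·e^u.
Substituting back, u = exp(x).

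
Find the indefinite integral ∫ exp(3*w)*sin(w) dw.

3*exp(3*w)*sin(w)/10 - exp(3*w)*cos(w)/10 + C

Let I denote the integral. Integrate by parts with u = sin(w), dv = exp(3*w) dw, so v = exp(3*w)/3: I = exp(3*w)*sin(w)/3 − (1/3)·∫ exp(3*w)*cos(w) dw.
Apply parts again with u = cos(w), dv = exp(3*w) dw: ∫ exp(3*w)*cos(w) dw = exp(3*w)*cos(w)/3 + (1/3)·I. Substituting back brings back I: I = exp(3*w)*sin(w)/3 - exp(3*w)*cos(w)/9 − (1/9)·I.
Solving for I: (1 + 1/9)·I equals the remaining terms, so I = (9/10)·(exp(3*w)*sin(w)/3 - exp(3*w)*cos(w)/9).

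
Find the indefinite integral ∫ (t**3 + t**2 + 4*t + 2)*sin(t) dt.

-t**3*cos(t) + 3*t**2*sin(t) - t**2*cos(t) + 2*t*sin(t) + 2*t*cos(t) - 2*sin(t) + C

Use integration by parts with u = t**3 + t**2 + 4*t + 2, dv = sin(t) dt, so v = -cos(t).
Apply parts 3 times (tabular method): alternate signs, differentiate u down to 0, integrate dv up.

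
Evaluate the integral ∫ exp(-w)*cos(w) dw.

exp(-w)*sin(w)/2 - exp(-w)*cos(w)/2 + C

Let I denote the integral. Integrate by parts with u = cos(w), dv = exp(-w) dw, so v = -exp(-w): I = -exp(-w)*cos(w) − ∫ exp(-w)*sin(w) dw.
Apply parts again with u = sin(w), dv = exp(-w) dw: ∫ exp(-w)*sin(w) dw = -exp(-w)*sin(w) + I. Substituting back brings back I: I = exp(-w)*sin(w) - exp(-w)*cos(w) − I.
Solving for I: (1 + 1)·I equals the remaining terms, so I = (1/2)·(exp(-w)*sin(w) - exp(-w)*cos(w)).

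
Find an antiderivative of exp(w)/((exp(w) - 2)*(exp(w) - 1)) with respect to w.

log(exp(w) - 2) - log(exp(w) - 1) + C

Let u = e^w, du = e^w dw.
The integral becomes ∫ du/((u-2)(u-1)); decompose into partial fractions.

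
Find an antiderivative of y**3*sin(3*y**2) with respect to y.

Let u = y², du = 2y dy; rewrite as (1/2)∫ u^1·sin(3u) du.
Now integrate by parts 1 time.

-y**2*cos(3*y**2)/6 + sin(3*y**2)/18 + C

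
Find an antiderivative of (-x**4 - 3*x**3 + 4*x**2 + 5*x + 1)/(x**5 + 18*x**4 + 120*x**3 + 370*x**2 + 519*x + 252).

Factor the denominator: (x + 1)*(x + 3)**2*(x + 4)*(x + 7).
Partial-fraction decomposition: -605/(144*(x + 7)) + 19/(9*(x + 4)) + 17/(16*(x + 3)) - 11/(4*(x + 3)**2) + 1/(36*(x + 1)).
Integrate each term; A/(x−a) gives A·log|x−a|; A/(x−a)² gives −A/(x−a).

log(x + 1)/36 + 17*log(x + 3)/16 + 19*log(x + 4)/9 - 605*log(x + 7)/144 + 11/(4*x + 12) + C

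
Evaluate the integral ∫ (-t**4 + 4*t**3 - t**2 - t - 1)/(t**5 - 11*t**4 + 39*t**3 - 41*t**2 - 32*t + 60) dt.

-13*log(t - 5)/9 - 7*log(t - 3)/4 + 20*log(t - 2)/9 - log(t + 1)/36 - 1/(t - 2) + C

Factor the denominator: (t - 5)*(t - 3)*(t - 2)**2*(t + 1).
Partial-fraction decomposition: -1/(36*(t + 1)) + 20/(9*(t - 2)) + (t - 2)**(-2) - 7/(4*(t - 3)) - 13/(9*(t - 5)).
Integrate each term; A/(t−a) gives A·log|t−a|; A/(t−a)² gives −A/(t−a).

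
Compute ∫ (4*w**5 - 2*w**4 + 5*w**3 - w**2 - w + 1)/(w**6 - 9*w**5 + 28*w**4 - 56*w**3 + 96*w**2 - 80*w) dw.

Factor the denominator: w*(w - 5)*(w - 2)**2*(w**2 + 4).
Partial-fraction decomposition: -(188*w - 307)/(464*(w**2 + 4)) - 671/(144*(w - 2)) - 131/(48*(w - 2)**2) + 11846/(1305*(w - 5)) - 1/(80*w).
Integrate each term; A/(w−a) gives A·log|w−a|; the (Bw+D)/(w²+p²) term gives a log and an atan.

-log(w)/80 + 11846*log(w - 5)/1305 - 671*log(w - 2)/144 - 47*log(w**2 + 4)/232 + 307*atan(w/2)/928 + 131/(48*w - 96) + C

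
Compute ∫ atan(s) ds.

s*atan(s) - log(s**2 + 1)/2 + C

Use integration by parts with u = arctan(s), dv = ds.
Then du = 1/(s**2 + 1) ds.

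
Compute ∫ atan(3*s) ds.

s*atan(3*s) - log(9*s**2 + 1)/6 + C

Use integration by parts with u = arctan(3*s), dv = ds.
Then du = 3/(9*s**2 + 1) ds.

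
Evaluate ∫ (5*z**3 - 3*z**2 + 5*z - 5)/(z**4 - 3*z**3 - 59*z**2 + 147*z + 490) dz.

Factor the denominator: (z - 7)*(z - 5)*(z + 2)*(z + 7).
Partial-fraction decomposition: 317/(140*(z + 7)) - 67/(315*(z + 2)) - 95/(28*(z - 5)) + 799/(126*(z - 7)).
Integrate each term: A/(z−a) contributes A·log|z−a|.

799*log(z - 7)/126 - 95*log(z - 5)/28 - 67*log(z + 2)/315 + 317*log(z + 7)/140 + C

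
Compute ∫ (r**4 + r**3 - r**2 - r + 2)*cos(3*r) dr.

Use integration by parts with u = r**4 + r**3 - r**2 - r + 2, dv = cos(3*r) dr, so v = sin(3*r)/3.
Apply parts 4 times (tabular method): alternate signs, differentiate u down to 0, integrate dv up.

r**4*sin(3*r)/3 + r**3*sin(3*r)/3 + 4*r**3*cos(3*r)/9 - 7*r**2*sin(3*r)/9 + r**2*cos(3*r)/3 - 5*r*sin(3*r)/9 - 14*r*cos(3*r)/27 + 68*sin(3*r)/81 - 5*cos(3*r)/27 + C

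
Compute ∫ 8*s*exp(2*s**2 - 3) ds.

Let u = 2*s**2 - 3, so du = (4*s) ds.
Rewriting, the integral becomes 2·∫ e^u du = 2·e^u.
Substituting back, u = 2*s**2 - 3.

2*exp(2*s**2 - 3) + C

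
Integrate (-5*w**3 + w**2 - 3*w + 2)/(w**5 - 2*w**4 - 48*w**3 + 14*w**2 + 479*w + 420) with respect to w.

Factor the denominator: (w - 7)*(w - 4)*(w + 1)*(w + 3)*(w + 5).
Partial-fraction decomposition: 667/(864*(w + 5)) - 31/(56*(w + 3)) + 11/(320*(w + 1)) + 314/(945*(w - 4)) - 337/(576*(w - 7)).
Integrate each term: A/(w−a) contributes A·log|w−a|.

-337*log(w - 7)/576 + 314*log(w - 4)/945 + 11*log(w + 1)/320 - 31*log(w + 3)/56 + 667*log(w + 5)/864 + C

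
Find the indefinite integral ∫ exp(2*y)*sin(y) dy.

2*exp(2*y)*sin(y)/5 - exp(2*y)*cos(y)/5 + C

Let I denote the integral. Integrate by parts with u = sin(y), dv = exp(2*y) dy, so v = exp(2*y)/2: I = exp(2*y)*sin(y)/2 − (1/2)·∫ exp(2*y)*cos(y) dy.
Apply parts again with u = cos(y), dv = exp(2*y) dy: ∫ exp(2*y)*cos(y) dy = exp(2*y)*cos(y)/2 + (1/2)·I. Substituting back brings back I: I = exp(2*y)*sin(y)/2 - exp(2*y)*cos(y)/4 − (1/4)·I.
Solving for I: (1 + 1/4)·I equals the remaining terms, so I = (4/5)·(exp(2*y)*sin(y)/2 - exp(2*y)*cos(y)/4).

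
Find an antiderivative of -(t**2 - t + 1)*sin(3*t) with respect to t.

Use integration by parts with u = t**2 - t + 1, dv = -sin(3*t) dt, so v = cos(3*t)/3.
Apply parts 2 times (tabular method): alternate signs, differentiate u down to 0, integrate dv up.

t**2*cos(3*t)/3 - 2*t*sin(3*t)/9 - t*cos(3*t)/3 + sin(3*t)/9 + 7*cos(3*t)/27 + C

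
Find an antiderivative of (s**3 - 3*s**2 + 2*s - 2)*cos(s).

s**3*sin(s) - 3*s**2*sin(s) + 3*s**2*cos(s) - 4*s*sin(s) - 6*s*cos(s) + 4*sin(s) - 4*cos(s) + C

Use integration by parts with u = s**3 - 3*s**2 + 2*s - 2, dv = cos(s) ds, so v = sin(s).
Apply parts 3 times (tabular method): alternate signs, differentiate u down to 0, integrate dv up.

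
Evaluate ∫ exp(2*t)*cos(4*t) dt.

exp(2*t)*sin(4*t)/5 + exp(2*t)*cos(4*t)/10 + C

Let I denote the integral. Integrate by parts with u = cos(4*t), dv = exp(2*t) dt, so v = exp(2*t)/2: I = exp(2*t)*cos(4*t)/2 + 2·∫ exp(2*t)*sin(4*t) dt.
Apply parts again with u = sin(4*t), dv = exp(2*t) dt: ∫ exp(2*t)*sin(4*t) dt = exp(2*t)*sin(4*t)/2 − 2·I. Substituting back brings back I: I = exp(2*t)*sin(4*t) + exp(2*t)*cos(4*t)/2 − 4·I.
Solving for I: (1 + 4)·I equals the remaining terms, so I = (1/5)·(exp(2*t)*sin(4*t) + exp(2*t)*cos(4*t)/2).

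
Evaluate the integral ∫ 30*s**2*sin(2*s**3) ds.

Let u = 2*s**3, so du = (6*s**2) ds.
Rewriting, the integral becomes 5·∫ sin(u) du = 5·-cos(u).
Substituting back, u = 2*s**3.

-5*cos(2*s**3) + C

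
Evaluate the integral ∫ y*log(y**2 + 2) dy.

Let u = y**2 + 2, so du = (2*y) dy.
The integral becomes (1/2)·∫ log(u) du; integrate by parts with u′=log(u), dv′=du.

y**2*log(y**2 + 2)/2 - y**2/2 + log(y**2 + 2) + C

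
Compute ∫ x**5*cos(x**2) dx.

x**4*sin(x**2)/2 + x**2*cos(x**2) - sin(x**2) + C

Let u = x², du = 2x dx; rewrite as (1/2)∫ u^2·cos(1u) du.
Now integrate by parts 2 times.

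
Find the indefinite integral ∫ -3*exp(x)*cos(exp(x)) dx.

Let u = exp(x), so du = (exp(x)) dx.
Rewriting, the integral becomes -3·∫ cos(u) du = -3·sin(u).
Substituting back, u = exp(x).

-3*sin(exp(x)) + C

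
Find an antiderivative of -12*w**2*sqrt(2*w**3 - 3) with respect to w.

-4*(2*w**3 - 3)**(3/2)/3 + C

Let u = 2*w**3 - 3, so du = (6*w**2) dw.
Rewriting, the integral becomes -2·∫ √u du = -2·(2/3)u^(3/2).
Substituting back, u = 2*w**3 - 3.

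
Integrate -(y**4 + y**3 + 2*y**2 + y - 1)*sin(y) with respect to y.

Use integration by parts with u = y**4 + y**3 + 2*y**2 + y - 1, dv = -sin(y) dy, so v = cos(y).
Apply parts 4 times (tabular method): alternate signs, differentiate u down to 0, integrate dv up.

y**4*cos(y) - 4*y**3*sin(y) + y**3*cos(y) - 3*y**2*sin(y) - 10*y**2*cos(y) + 20*y*sin(y) - 5*y*cos(y) + 5*sin(y) + 19*cos(y) + C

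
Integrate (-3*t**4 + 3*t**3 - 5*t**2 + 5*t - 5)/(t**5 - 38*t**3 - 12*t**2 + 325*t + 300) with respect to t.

Factor the denominator: (t - 5)*(t - 4)*(t + 1)*(t + 3)*(t + 5).
Partial-fraction decomposition: -481/(144*(t + 5)) + 389/(224*(t + 3)) - 7/(80*(t + 1)) + 641/(315*(t - 4)) - 107/(32*(t - 5)).
Integrate each term: A/(t−a) contributes A·log|t−a|.

-107*log(t - 5)/32 + 641*log(t - 4)/315 - 7*log(t + 1)/80 + 389*log(t + 3)/224 - 481*log(t + 5)/144 + C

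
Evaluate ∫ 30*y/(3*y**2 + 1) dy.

Let u = 3*y**2 + 1, so du = (6*y) dy.
Rewriting, the integral becomes 5·∫ 1/u du = 5·log(u).
Substituting back, u = 3*y**2 + 1.

5*log(3*y**2 + 1) + C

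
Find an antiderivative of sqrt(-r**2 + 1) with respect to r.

Substitute r = sin(θ), so dr = cos(θ) dθ and the radical becomes sqrt(-r**2 + 1) = cos(θ) by the Pythagorean identity.
Integrate the resulting trig expression in θ, then back-substitute θ = asin(r), sin(θ) = r, cos(θ) = sqrt(-r**2 + 1) (absorbing any constant into C).

r*sqrt(-r**2 + 1)/2 + asin(r)/2 + C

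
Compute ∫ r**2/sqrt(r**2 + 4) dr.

r*sqrt(r**2 + 4)/2 - 2*log(r + sqrt(r**2 + 4)) + C

Substitute r = 2·tan(θ), so dr = 2·sec(θ)^2 dθ and the radical becomes sqrt(r**2 + 4) = 2·sec(θ) by the Pythagorean identity.
Integrate the resulting trig expression in θ, then back-substitute tan(θ) = r/2, sec(θ) = sqrt(r**2 + 4)/2 (absorbing any constant into C).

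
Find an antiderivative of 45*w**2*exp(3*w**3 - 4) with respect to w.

Let u = 3*w**3 - 4, so du = (9*w**2) dw.
Rewriting, the integral becomes 5·∫ e^u du = 5·e^u.
Substituting back, u = 3*w**3 - 4.

5*exp(3*w**3 - 4) + C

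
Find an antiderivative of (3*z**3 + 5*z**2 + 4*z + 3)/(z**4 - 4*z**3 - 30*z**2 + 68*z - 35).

145*log(z - 7)/48 - 23*log(z - 1)/36 + 89*log(z + 5)/144 + 5/(12*z - 12) + C

Factor the denominator: (z - 7)*(z - 1)**2*(z + 5).
Partial-fraction decomposition: 89/(144*(z + 5)) - 23/(36*(z - 1)) - 5/(12*(z - 1)**2) + 145/(48*(z - 7)).
Integrate each term; A/(z−a) gives A·log|z−a|; A/(z−a)² gives −A/(z−a).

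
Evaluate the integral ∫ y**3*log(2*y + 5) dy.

y**4*log(2*y + 5)/4 - y**4/16 + 5*y**3/24 - 25*y**2/32 + 125*y/32 - 625*log(2*y + 5)/64 + C

Use integration by parts with u = log(2*y + 5), dv = y**3 dy.
Then du = 2/(2*y + 5) dy and v = y**4/4.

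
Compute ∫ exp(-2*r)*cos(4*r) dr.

exp(-2*r)*sin(4*r)/5 - exp(-2*r)*cos(4*r)/10 + C

Let I denote the integral. Integrate by parts with u = cos(4*r), dv = exp(-2*r) dr, so v = -exp(-2*r)/2: I = -exp(-2*r)*cos(4*r)/2 − 2·∫ exp(-2*r)*sin(4*r) dr.
Apply parts again with u = sin(4*r), dv = exp(-2*r) dr: ∫ exp(-2*r)*sin(4*r) dr = -exp(-2*r)*sin(4*r)/2 + 2·I. Substituting back brings back I: I = exp(-2*r)*sin(4*r) - exp(-2*r)*cos(4*r)/2 − 4·I.
Solving for I: (1 + 4)·I equals the remaining terms, so I = (1/5)·(exp(-2*r)*sin(4*r) - exp(-2*r)*cos(4*r)/2).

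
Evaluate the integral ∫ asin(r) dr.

Use integration by parts with u = arcsin(r), dv = dr.
Then du = 1/sqrt(-r**2 + 1) dr.

r*asin(r) + sqrt(-r**2 + 1) + C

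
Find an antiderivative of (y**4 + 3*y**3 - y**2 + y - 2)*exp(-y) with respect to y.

(-y**4 - 7*y**3 - 20*y**2 - 41*y - 39)*exp(-y) + C

Use integration by parts with u = y**4 + 3*y**3 - y**2 + y - 2, dv = exp(-y) dy, so v = -exp(-y).
Apply parts 4 times (tabular method): alternate signs, differentiate u down to 0, integrate dv up.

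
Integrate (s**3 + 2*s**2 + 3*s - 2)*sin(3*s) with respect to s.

-s**3*cos(3*s)/3 + s**2*sin(3*s)/3 - 2*s**2*cos(3*s)/3 + 4*s*sin(3*s)/9 - 7*s*cos(3*s)/9 + 7*sin(3*s)/27 + 22*cos(3*s)/27 + C

Use integration by parts with u = s**3 + 2*s**2 + 3*s - 2, dv = sin(3*s) ds, so v = -cos(3*s)/3.
Apply parts 3 times (tabular method): alternate signs, differentiate u down to 0, integrate dv up.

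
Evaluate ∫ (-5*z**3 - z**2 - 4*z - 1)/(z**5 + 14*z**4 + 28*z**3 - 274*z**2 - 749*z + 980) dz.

-353*log(z - 4)/3267 + 11*log(z - 1)/1152 + 619*log(z + 5)/216 - 42859*log(z + 7)/15488 + 1693/(176*z + 1232) + C

Factor the denominator: (z - 4)*(z - 1)*(z + 5)*(z + 7)**2.
Partial-fraction decomposition: -42859/(15488*(z + 7)) - 1693/(176*(z + 7)**2) + 619/(216*(z + 5)) + 11/(1152*(z - 1)) - 353/(3267*(z - 4)).
Integrate each term; A/(z−a) gives A·log|z−a|; A/(z−a)² gives −A/(z−a).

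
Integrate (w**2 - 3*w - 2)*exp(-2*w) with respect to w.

Use integration by parts with u = w**2 - 3*w - 2, dv = exp(-2*w) dw, so v = -exp(-2*w)/2.
Apply parts 2 times (tabular method): alternate signs, differentiate u down to 0, integrate dv up.

(-w**2 + 2*w + 3)*exp(-2*w)/2 + C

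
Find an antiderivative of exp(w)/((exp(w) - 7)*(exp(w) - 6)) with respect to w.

log(exp(w) - 7) - log(exp(w) - 6) + C

Let u = e^w, du = e^w dw.
The integral becomes ∫ du/((u-6)(u-7)); decompose into partial fractions.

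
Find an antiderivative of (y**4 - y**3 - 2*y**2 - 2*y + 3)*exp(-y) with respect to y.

Use integration by parts with u = y**4 - y**3 - 2*y**2 - 2*y + 3, dv = exp(-y) dy, so v = -exp(-y).
Apply parts 4 times (tabular method): alternate signs, differentiate u down to 0, integrate dv up.

(-y**4 - 3*y**3 - 7*y**2 - 12*y - 15)*exp(-y) + C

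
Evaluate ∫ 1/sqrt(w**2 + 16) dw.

log(w + sqrt(w**2 + 16)) + C

Substitute w = 4·tan(θ), so dw = 4·sec(θ)^2 dθ and the radical becomes sqrt(w**2 + 16) = 4·sec(θ) by the Pythagorean identity.
Integrate the resulting trig expression in θ, then back-substitute tan(θ) = w/4, sec(θ) = sqrt(w**2 + 16)/4 (absorbing any constant into C).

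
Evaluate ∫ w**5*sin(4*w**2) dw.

Let u = w², du = 2w dw; rewrite as (1/2)∫ u^2·sin(4u) du.
Now integrate by parts 2 times.

-w**4*cos(4*w**2)/8 + w**2*sin(4*w**2)/16 + cos(4*w**2)/64 + C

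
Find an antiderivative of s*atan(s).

Use integration by parts with u = arctan(s), dv = s ds.
Then du = 1/(s**2 + 1) ds.

s**2*atan(s)/2 - s/2 + atan(s)/2 + C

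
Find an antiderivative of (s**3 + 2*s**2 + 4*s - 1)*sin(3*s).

-s**3*cos(3*s)/3 + s**2*sin(3*s)/3 - 2*s**2*cos(3*s)/3 + 4*s*sin(3*s)/9 - 10*s*cos(3*s)/9 + 10*sin(3*s)/27 + 13*cos(3*s)/27 + C

Use integration by parts with u = s**3 + 2*s**2 + 4*s - 1, dv = sin(3*s) ds, so v = -cos(3*s)/3.
Apply parts 3 times (tabular method): alternate signs, differentiate u down to 0, integrate dv up.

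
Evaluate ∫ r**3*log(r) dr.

r**4*log(r)/4 - r**4/16 + C

Use integration by parts with u = log(r), dv = r**3 dr.
Then du = 1/r dr and v = r**4/4.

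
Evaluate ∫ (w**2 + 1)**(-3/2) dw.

Substitute w = tan(θ), so dw = sec(θ)^2 dθ and the radical becomes sqrt(w**2 + 1) = sec(θ) by the Pythagorean identity.
Integrate the resulting trig expression in θ, then back-substitute tan(θ) = w, sec(θ) = sqrt(w**2 + 1) (absorbing any constant into C).

w/sqrt(w**2 + 1) + C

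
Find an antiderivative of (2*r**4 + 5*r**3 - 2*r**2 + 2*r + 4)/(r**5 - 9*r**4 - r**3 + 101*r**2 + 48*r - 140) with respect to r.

6437*log(r - 7)/972 - 1839*log(r - 5)/392 + 11*log(r - 1)/216 + 214*log(r + 2)/11907 - 16/(189*r + 378) + C

Factor the denominator: (r - 7)*(r - 5)*(r - 1)*(r + 2)**2.
Partial-fraction decomposition: 214/(11907*(r + 2)) + 16/(189*(r + 2)**2) + 11/(216*(r - 1)) - 1839/(392*(r - 5)) + 6437/(972*(r - 7)).
Integrate each term; A/(r−a) gives A·log|r−a|; A/(r−a)² gives −A/(r−a).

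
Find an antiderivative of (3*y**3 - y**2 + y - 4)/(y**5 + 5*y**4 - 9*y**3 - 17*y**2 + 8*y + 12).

log(y - 2)/4 + log(y - 1)/28 + 21*log(y + 1)/100 - 347*log(y + 6)/700 + 3/(10*y + 10) + C

Factor the denominator: (y - 2)*(y - 1)*(y + 1)**2*(y + 6).
Partial-fraction decomposition: -347/(700*(y + 6)) + 21/(100*(y + 1)) - 3/(10*(y + 1)**2) + 1/(28*(y - 1)) + 1/(4*(y - 2)).
Integrate each term; A/(y−a) gives A·log|y−a|; A/(y−a)² gives −A/(y−a).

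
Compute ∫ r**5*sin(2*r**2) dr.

Let u = r², du = 2r dr; rewrite as (1/2)∫ u^2·sin(2u) du.
Now integrate by parts 2 times.

-r**4*cos(2*r**2)/4 + r**2*sin(2*r**2)/4 + cos(2*r**2)/8 + C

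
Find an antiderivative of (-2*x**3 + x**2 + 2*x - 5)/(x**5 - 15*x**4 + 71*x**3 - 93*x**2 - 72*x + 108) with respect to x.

Factor the denominator: (x - 6)**2*(x - 3)*(x - 1)*(x + 1).
Partial-fraction decomposition: -1/(98*(x + 1)) + 1/(25*(x - 1)) - 11/(18*(x - 3)) + 6409/(11025*(x - 6)) - 389/(105*(x - 6)**2).
Integrate each term; A/(x−a) gives A·log|x−a|; A/(x−a)² gives −A/(x−a).

6409*log(x - 6)/11025 - 11*log(x - 3)/18 + log(x - 1)/25 - log(x + 1)/98 + 389/(105*x - 630) + C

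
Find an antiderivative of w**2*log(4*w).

Use integration by parts with u = log(4*w), dv = w**2 dw.
Then du = 1/w dw and v = w**3/3.

w**3*(log(w) + 2*log(2))/3 - w**3/9 + C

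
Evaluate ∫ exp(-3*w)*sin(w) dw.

Let I denote the integral. Integrate by parts with u = sin(w), dv = exp(-3*w) dw, so v = -exp(-3*w)/3: I = -exp(-3*w)*sin(w)/3 + (1/3)·∫ exp(-3*w)*cos(w) dw.
Apply parts again with u = cos(w), dv = exp(-3*w) dw: ∫ exp(-3*w)*cos(w) dw = -exp(-3*w)*cos(w)/3 − (1/3)·I. Substituting back brings back I: I = -exp(-3*w)*sin(w)/3 - exp(-3*w)*cos(w)/9 − (1/9)·I.
Solving for I: (1 + 1/9)·I equals the remaining terms, so I = (9/10)·(-exp(-3*w)*sin(w)/3 - exp(-3*w)*cos(w)/9).

-3*exp(-3*w)*sin(w)/10 - exp(-3*w)*cos(w)/10 + C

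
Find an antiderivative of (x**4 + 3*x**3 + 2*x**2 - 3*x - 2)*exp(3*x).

(27*x**4 + 45*x**3 + 9*x**2 - 87*x - 25)*exp(3*x)/81 + C

Use integration by parts with u = x**4 + 3*x**3 + 2*x**2 - 3*x - 2, dv = exp(3*x) dx, so v = exp(3*x)/3.
Apply parts 4 times (tabular method): alternate signs, differentiate u down to 0, integrate dv up.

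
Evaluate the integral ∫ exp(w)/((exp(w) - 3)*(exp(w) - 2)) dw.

log(exp(w) - 3) - log(exp(w) - 2) + C

Let u = e^w, du = e^w dw.
The integral becomes ∫ du/((u-2)(u-3)); decompose into partial fractions.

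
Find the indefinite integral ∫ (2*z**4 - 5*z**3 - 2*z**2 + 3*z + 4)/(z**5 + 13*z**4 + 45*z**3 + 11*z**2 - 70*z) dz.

-2*log(z)/35 + log(z - 1)/72 + 31*log(z + 2)/45 - 907*log(z + 5)/90 + 3201*log(z + 7)/280 + C

Factor the denominator: z*(z - 1)*(z + 2)*(z + 5)*(z + 7).
Partial-fraction decomposition: 3201/(280*(z + 7)) - 907/(90*(z + 5)) + 31/(45*(z + 2)) + 1/(72*(z - 1)) - 2/(35*z).
Integrate each term: A/(z−a) contributes A·log|z−a|.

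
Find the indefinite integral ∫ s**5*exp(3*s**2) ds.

(9*s**4 - 6*s**2 + 2)*exp(3*s**2)/54 + C

Let u = s², du = 2s ds; rewrite as (1/2)∫ u^2·exp(3u) du.
Now integrate by parts 2 times.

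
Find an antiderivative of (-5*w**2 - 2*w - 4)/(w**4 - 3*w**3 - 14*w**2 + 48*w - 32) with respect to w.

Factor the denominator: (w - 4)*(w - 2)*(w - 1)*(w + 4).
Partial-fraction decomposition: 19/(60*(w + 4)) - 11/(15*(w - 1)) + 7/(3*(w - 2)) - 23/(12*(w - 4)).
Integrate each term: A/(w−a) contributes A·log|w−a|.

-23*log(w - 4)/12 + 7*log(w - 2)/3 - 11*log(w - 1)/15 + 19*log(w + 4)/60 + C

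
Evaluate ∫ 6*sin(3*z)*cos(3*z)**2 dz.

Let u = cos(3*z), so du = (-3*sin(3*z)) dz.
Rewriting, the integral becomes -2·∫ u^2 du = -2·u^3/3.
Substituting back, u = cos(3*z).

-2*cos(3*z)**3/3 + C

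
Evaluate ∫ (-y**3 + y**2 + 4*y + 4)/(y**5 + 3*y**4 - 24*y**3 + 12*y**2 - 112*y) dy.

-log(y)/28 - 7*log(y - 4)/220 + 368*log(y + 7)/4081 - 3*log(y**2 + 4)/265 - 32*atan(y/2)/265 + C

Factor the denominator: y*(y - 4)*(y + 7)*(y**2 + 4).
Partial-fraction decomposition: -2*(3*y + 32)/(265*(y**2 + 4)) + 368/(4081*(y + 7)) - 7/(220*(y - 4)) - 1/(28*y).
Integrate each term; A/(y−a) gives A·log|y−a|; the (By+D)/(y²+p²) term gives a log and an atan.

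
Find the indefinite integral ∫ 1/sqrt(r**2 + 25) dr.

Substitute r = 5·tan(θ), so dr = 5·sec(θ)^2 dθ and the radical becomes sqrt(r**2 + 25) = 5·sec(θ) by the Pythagorean identity.
Integrate the resulting trig expression in θ, then back-substitute tan(θ) = r/5, sec(θ) = sqrt(r**2 + 25)/5 (absorbing any constant into C).

log(r + sqrt(r**2 + 25)) + C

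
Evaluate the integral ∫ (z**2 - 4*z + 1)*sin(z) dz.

Use integration by parts with u = z**2 - 4*z + 1, dv = sin(z) dz, so v = -cos(z).
Apply parts 2 times (tabular method): alternate signs, differentiate u down to 0, integrate dv up.

-z**2*cos(z) + 2*z*sin(z) + 4*z*cos(z) - 4*sin(z) + cos(z) + C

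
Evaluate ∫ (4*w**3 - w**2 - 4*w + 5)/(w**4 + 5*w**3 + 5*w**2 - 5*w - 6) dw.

Factor the denominator: (w - 1)*(w + 1)*(w + 2)*(w + 3).
Partial-fraction decomposition: 25/(2*(w + 3)) - 23/(3*(w + 2)) - 1/(w + 1) + 1/(6*(w - 1)).
Integrate each term: A/(w−a) contributes A·log|w−a|.

log(w - 1)/6 - log(w + 1) - 23*log(w + 2)/3 + 25*log(w + 3)/2 + C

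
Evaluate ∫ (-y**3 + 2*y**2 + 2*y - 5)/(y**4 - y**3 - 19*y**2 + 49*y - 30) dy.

Factor the denominator: (y - 3)*(y - 2)*(y - 1)*(y + 5).
Partial-fraction decomposition: -10/(21*(y + 5)) - 1/(6*(y - 1)) + 1/(7*(y - 2)) - 1/(2*(y - 3)).
Integrate each term: A/(y−a) contributes A·log|y−a|.

-log(y - 3)/2 + log(y - 2)/7 - log(y - 1)/6 - 10*log(y + 5)/21 + C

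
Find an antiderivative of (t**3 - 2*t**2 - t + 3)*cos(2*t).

Use integration by parts with u = t**3 - 2*t**2 - t + 3, dv = cos(2*t) dt, so v = sin(2*t)/2.
Apply parts 3 times (tabular method): alternate signs, differentiate u down to 0, integrate dv up.

t**3*sin(2*t)/2 - t**2*sin(2*t) + 3*t**2*cos(2*t)/4 - 5*t*sin(2*t)/4 - t*cos(2*t) + 2*sin(2*t) - 5*cos(2*t)/8 + C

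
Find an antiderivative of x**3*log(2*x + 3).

Use integration by parts with u = log(2*x + 3), dv = x**3 dx.
Then du = 2/(2*x + 3) dx and v = x**4/4.

x**4*log(2*x + 3)/4 - x**4/16 + x**3/8 - 9*x**2/32 + 27*x/32 - 81*log(2*x + 3)/64 + C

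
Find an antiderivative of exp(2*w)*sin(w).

Let I denote the integral. Integrate by parts with u = sin(w), dv = exp(2*w) dw, so v = exp(2*w)/2: I = exp(2*w)*sin(w)/2 − (1/2)·∫ exp(2*w)*cos(w) dw.
Apply parts again with u = cos(w), dv = exp(2*w) dw: ∫ exp(2*w)*cos(w) dw = exp(2*w)*cos(w)/2 + (1/2)·I. Substituting back brings back I: I = exp(2*w)*sin(w)/2 - exp(2*w)*cos(w)/4 − (1/4)·I.
Solving for I: (1 + 1/4)·I equals the remaining terms, so I = (4/5)·(exp(2*w)*sin(w)/2 - exp(2*w)*cos(w)/4).

2*exp(2*w)*sin(w)/5 - exp(2*w)*cos(w)/5 + C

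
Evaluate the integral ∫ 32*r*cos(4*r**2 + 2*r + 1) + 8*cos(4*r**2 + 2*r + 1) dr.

4*sin(4*r**2 + 2*r + 1) + C

Let u = 4*r**2 + 2*r + 1, so du = (8*r + 2) dr.
Rewriting, the integral becomes 4·∫ cos(u) du = 4·sin(u).
Substituting back, u = 4*r**2 + 2*r + 1.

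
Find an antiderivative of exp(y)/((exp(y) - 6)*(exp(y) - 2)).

log(exp(y) - 6)/4 - log(exp(y) - 2)/4 + C

Let u = e^y, du = e^y dy.
The integral becomes ∫ du/((u-2)(u-6)); decompose into partial fractions.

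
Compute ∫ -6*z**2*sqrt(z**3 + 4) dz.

Let u = z**3 + 4, so du = (3*z**2) dz.
Rewriting, the integral becomes -2·∫ √u du = -2·(2/3)u^(3/2).
Substituting back, u = z**3 + 4.

-4*(z**3 + 4)**(3/2)/3 + C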